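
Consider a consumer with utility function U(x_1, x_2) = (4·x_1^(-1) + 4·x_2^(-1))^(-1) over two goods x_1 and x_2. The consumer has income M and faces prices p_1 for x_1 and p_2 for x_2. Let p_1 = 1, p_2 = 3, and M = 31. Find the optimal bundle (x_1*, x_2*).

MU_x_1 ∝ 4·x_1^(-2), MU_x_2 ∝ 4·x_2^(-2), so MRS = (x_2/x_1)^(2) = p_1/p_2.
Hence x_2/x_1 = (p_1/p_2)^(1/(2)), i.e. raised to the 0.5 power.
With the ratio pinned down, the budget gives x_1* = M/(p_1 + p_2·(x_2/x_1)) and x_2* = (x_2/x_1)·x_1*.
Numerically x_2/x_1 = 0.57735, so x_1* = 31/(1 + 3·0.57735) = 11.3468 and x_2* = 0.57735·11.3468 = 6.5511.

x_1* = 11.3468, x_2* = 6.5511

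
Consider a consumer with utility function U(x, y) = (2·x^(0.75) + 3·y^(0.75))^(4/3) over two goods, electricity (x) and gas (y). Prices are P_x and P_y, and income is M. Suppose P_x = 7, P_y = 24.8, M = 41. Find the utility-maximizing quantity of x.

x* = 5.2585

MU_x ∝ 2·x^(-0.25), MU_y ∝ 3·y^(-0.25), so MRS = (2/3)·(y/x)^(0.25) = P_x/P_y.
Hence y/x = ((3/2)·P_x/P_y)^(1/(0.25)), i.e. raised to the 4 power.
With the ratio pinned down, the budget gives x* = M/(P_x + P_y·(y/x)) and y* = (y/x)·x*.
Numerically y/x = 0.032133, so x* = 41/(7 + 24.8·0.032133) = 5.2585.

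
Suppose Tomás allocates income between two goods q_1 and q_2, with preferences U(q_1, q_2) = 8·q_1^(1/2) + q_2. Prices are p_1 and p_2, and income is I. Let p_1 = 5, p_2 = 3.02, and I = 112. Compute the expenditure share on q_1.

Plugging in: q_1* = (4·3.02/5)² = 5.8371, q_2* = 27.4221.
Expenditure on q_1: 5·5.8371 = 29.1853; share = 0.2606.

share on q_1 = 0.2606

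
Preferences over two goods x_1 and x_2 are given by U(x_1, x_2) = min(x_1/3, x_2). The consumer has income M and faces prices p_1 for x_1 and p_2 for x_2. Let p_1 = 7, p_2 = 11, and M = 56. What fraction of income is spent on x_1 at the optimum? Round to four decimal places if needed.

share on x_1 = 0.6562

Leontief preferences: the optimum is at the kink where x_1/3 = x_2/1, i.e. x_2 = (1/3)·x_1.
Budget: p_1·x_1 + p_2·(1/3)·x_1 = M, so (3·p_1 + p_2)·x_1 = 3·M.
Demand: x_1*(p_1,p_2,M) = 3·M/(3·p_1 + p_2), x_2* = M/(3·p_1 + p_2).
Here 3·7 + 11 = 32, giving x_1* = 5.25 and x_2* = 1.75.
Expenditure on x_1: 7·5.25 = 36.75; share = 0.6562.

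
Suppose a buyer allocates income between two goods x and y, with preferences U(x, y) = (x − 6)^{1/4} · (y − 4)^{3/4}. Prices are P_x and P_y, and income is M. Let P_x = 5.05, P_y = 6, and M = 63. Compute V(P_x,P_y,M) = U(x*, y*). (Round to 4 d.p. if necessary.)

V = 0.8627

Let x' = x−6, y' = y−4. MRS = (1/3)·y'/x' = P_x/P_y.
Substituting into the budget: x* = 6 + 0.25·(M − 6·P_x − 4·P_y)/P_x, and y* = 4 + 0.75·(…)/P_y.
Discretionary income = 63 − 6·5.05 − 4·6 = 8.7; x* = 6 + 0.25·8.7/5.05 = 6.4307; y* = 4 + 0.75·8.7/6 = 5.0875.
Utility at the optimum: U(6.4307, 5.0875) = 0.8627.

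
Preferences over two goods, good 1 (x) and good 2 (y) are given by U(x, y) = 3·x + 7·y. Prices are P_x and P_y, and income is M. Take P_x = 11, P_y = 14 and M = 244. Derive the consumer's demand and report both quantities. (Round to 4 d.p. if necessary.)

x* = 0, y* = 17.4286

Linear utility — the consumer picks whichever good has higher MU/price: 3/11 = 0.2727 vs 7/14 = 0.5.
y gives more utility per dollar, so spend all income on y: y* = M/P_y, x* = 0.
Numerically: x* = 0, y* = 17.4286.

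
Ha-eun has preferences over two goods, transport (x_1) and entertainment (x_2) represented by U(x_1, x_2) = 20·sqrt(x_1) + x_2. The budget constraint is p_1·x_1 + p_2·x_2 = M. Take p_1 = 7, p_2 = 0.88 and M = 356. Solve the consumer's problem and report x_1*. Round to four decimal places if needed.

x_1* = 1.5804

Plugging in: x_1* = (10·0.88/7)² = 1.5804.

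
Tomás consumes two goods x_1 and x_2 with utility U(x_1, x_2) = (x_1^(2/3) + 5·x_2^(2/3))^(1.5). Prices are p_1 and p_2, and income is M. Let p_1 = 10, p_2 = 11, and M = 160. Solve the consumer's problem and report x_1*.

MRS = MU_x_1/MU_x_2 = (1/5)·(x_2/x_1)^(1/3). Set equal to p_1/p_2.
Hence x_2/x_1 = (5·p_1/p_2)^(1/(1/3)), i.e. raised to the 3 power.
Substitute x_2 = (x_2/x_1)·x_1 into the budget: x_1* = M/(p_1 + p_2·(x_2/x_1)).
Numerically x_2/x_1 = 93.91435, so x_1* = 160/(10 + 11·93.91435) = 0.1534.

x_1* = 0.1534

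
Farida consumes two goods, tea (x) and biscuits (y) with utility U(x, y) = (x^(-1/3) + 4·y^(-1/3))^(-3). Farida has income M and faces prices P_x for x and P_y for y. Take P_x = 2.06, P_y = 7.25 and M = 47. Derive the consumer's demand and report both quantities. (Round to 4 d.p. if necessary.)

Substitute y = (y/x)·x into the budget: x* = M/(P_x + P_y·(y/x)).
Numerically y/x = 1.100758, so x* = 47/(2.06 + 7.25·1.100758) = 4.681 and y* = 1.100758·4.681 = 5.1527.

x* = 4.681, y* = 5.1527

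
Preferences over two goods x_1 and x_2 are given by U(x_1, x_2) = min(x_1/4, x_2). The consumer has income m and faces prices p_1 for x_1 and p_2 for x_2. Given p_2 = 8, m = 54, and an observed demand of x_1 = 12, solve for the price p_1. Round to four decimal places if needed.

With perfect complements, no substitution: consume in ratio x_1:x_2 = 4:1.
Budget: p_1·x_1 + p_2·(1/4)·x_1 = m, so (4·p_1 + p_2)·x_1 = 4·m.
Demand: x_1*(p_1,p_2,m) = 4·m/(4·p_1 + p_2), x_2* = m/(4·p_1 + p_2).
Set x_1* = 12 in the demand function and solve for p_1: p_1 = 2.5.

p_1 = 2.5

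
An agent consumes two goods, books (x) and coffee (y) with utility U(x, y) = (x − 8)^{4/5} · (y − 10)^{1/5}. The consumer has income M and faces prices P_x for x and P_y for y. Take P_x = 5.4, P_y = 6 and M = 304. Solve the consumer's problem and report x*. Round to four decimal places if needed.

x* = 37.7481

This is Cobb-Douglas in (x−8, y−10): tangency gives 0.8·P_y·(y−10) = 0.2·P_x·(x−8).
After buying the subsistence bundle (8, 10), a share 0.8 of the remaining income goes to x: x* = 8 + 0.8·(M − 8P_x − 10P_y)/P_x.
Discretionary income = 304 − 8·5.4 − 10·6 = 200.8; x* = 8 + 0.8·200.8/5.4 = 37.7481.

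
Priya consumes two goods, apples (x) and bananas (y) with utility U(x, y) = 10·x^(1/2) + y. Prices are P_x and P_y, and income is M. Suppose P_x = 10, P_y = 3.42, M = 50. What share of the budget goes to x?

Utility is quasi-linear in y; the FOC for x is 5/√x = P_x/P_y.
Solve: √x = 5·P_y/P_x, so x*(P_x,P_y) = (5·P_y/P_x)², and y* = (M − P_x·x*)/P_y.
Plugging in: x* = (5·3.42/10)² = 2.9241, y* = 6.0699.
Expenditure on x: 10·2.9241 = 29.241; share = 0.5848.

share on x = 0.5848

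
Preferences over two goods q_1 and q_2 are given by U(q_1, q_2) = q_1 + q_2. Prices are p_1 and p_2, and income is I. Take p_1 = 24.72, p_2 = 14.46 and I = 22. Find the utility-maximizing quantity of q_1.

q_1* = 0

q_2 gives more utility per dollar, so spend all income on q_2: q_2* = I/p_2, q_1* = 0.
Numerically: q_1* = 0, q_2* = 1.5214.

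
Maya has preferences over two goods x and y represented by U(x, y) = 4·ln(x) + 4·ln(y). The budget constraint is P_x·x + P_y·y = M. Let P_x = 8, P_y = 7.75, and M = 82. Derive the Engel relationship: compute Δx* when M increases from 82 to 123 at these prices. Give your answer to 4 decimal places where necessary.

Δx* = 2.5625

Demand: x*(P_x,P_y,M) = 0.5·M/P_x and y* = 0.5·M/P_y.
At P_x=8, P_y=7.75, M=82: x* = 0.5·82/8 = 5.125.
At M' = 123: x* = 7.6875. Change: 7.6875 − 5.125 = 2.5625.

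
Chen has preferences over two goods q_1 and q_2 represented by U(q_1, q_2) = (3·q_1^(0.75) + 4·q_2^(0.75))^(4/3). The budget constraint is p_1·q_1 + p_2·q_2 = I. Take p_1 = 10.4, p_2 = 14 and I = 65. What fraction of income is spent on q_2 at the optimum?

share on q_2 = 0.5644

From the CES first-order condition, (3/4)·(q_2/q_1)^(0.25) = p_1/p_2.
Hence q_2/q_1 = ((4/3)·p_1/p_2)^(1/(0.25)), i.e. raised to the 4 power.
With the ratio pinned down, the budget gives q_1* = I/(p_1 + p_2·(q_2/q_1)) and q_2* = (q_2/q_1)·q_1*.
Numerically q_2/q_1 = 0.962446, so q_1* = 65/(10.4 + 14·0.962446) = 2.7226 and q_2* = 0.962446·2.7226 = 2.6204.
Expenditure on q_2: 14·2.6204 = 36.685; share = 0.5644.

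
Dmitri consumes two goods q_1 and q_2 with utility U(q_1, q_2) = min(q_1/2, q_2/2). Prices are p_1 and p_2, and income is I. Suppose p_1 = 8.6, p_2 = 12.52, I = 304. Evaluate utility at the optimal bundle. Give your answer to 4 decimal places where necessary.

V = 7.197

Demand: q_1*(p_1,p_2,I) = 2·I/(2·p_1 + 2·p_2), q_2* = 2·I/(2·p_1 + 2·p_2).
Here 2·8.6 + 2·12.52 = 42.24, giving q_1* = 14.3939 and q_2* = 14.3939.
Utility at the optimum: U(14.3939, 14.3939) = 7.197.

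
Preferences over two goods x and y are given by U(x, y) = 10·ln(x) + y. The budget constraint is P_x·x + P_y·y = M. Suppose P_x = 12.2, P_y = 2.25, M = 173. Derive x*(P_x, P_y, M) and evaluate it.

Set MRS = P_x/P_y: (10/x)/1 = P_x/P_y.
So x*(P_x,P_y) = 10·P_y/P_x, independent of income; and y* = (M − 10·P_y)/P_y.
At the given prices: x* = 10·2.25/12.2 = 1.8443.

x* = 1.8443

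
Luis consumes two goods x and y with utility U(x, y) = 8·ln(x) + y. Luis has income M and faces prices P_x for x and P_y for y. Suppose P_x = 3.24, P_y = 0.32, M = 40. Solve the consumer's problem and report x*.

x* = 0.7901

Set MRS = P_x/P_y: (8/x)/1 = P_x/P_y.
So x*(P_x,P_y) = 8·P_y/P_x, independent of income; and y* = (M − 8·P_y)/P_y.
At the given prices: x* = 8·0.32/3.24 = 0.7901.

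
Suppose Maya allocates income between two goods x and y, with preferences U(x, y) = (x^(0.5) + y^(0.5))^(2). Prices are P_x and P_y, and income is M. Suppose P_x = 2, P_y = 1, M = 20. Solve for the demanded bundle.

From the CES first-order condition, (y/x)^(0.5) = P_x/P_y.
Hence y/x = (P_x/P_y)^(1/(0.5)), i.e. raised to the 2 power.
With the ratio pinned down, the budget gives x* = M/(P_x + P_y·(y/x)) and y* = (y/x)·x*.
Numerically y/x = 4, so x* = 20/(2 + 1·4) = 3.3333 and y* = 4·3.3333 = 13.3333.

x* = 3.3333, y* = 13.3333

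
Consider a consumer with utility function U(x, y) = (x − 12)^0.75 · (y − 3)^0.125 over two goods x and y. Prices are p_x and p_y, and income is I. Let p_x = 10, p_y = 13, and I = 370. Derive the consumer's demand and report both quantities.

x* = 30.0857, y* = 5.3187

This is Cobb-Douglas in (x−12, y−3): tangency gives 0.75·p_y·(y−3) = 0.125·p_x·(x−12).
After buying the subsistence bundle (12, 3), a share 6/7 of the remaining income goes to x: x* = 12 + 6/7·(I − 12p_x − 3p_y)/p_x.
Discretionary income = 370 − 12·10 − 3·13 = 211; x* = 12 + 6/7·211/10 = 30.0857; y* = 3 + 1/7·211/13 = 5.3187.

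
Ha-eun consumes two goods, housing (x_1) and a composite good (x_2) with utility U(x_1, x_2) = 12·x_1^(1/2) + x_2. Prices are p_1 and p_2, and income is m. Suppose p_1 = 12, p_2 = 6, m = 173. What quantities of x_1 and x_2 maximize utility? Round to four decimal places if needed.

x_1* = 9, x_2* = 10.8333

Set MRS = p_1/p_2: 6·x_1^(−1/2) = p_1/p_2.
Thus x_1* = (6·p_2/p_1)² — independent of m — with the rest of income spent on x_2.
Plugging in: x_1* = (6·6/12)² = 9, x_2* = 10.8333.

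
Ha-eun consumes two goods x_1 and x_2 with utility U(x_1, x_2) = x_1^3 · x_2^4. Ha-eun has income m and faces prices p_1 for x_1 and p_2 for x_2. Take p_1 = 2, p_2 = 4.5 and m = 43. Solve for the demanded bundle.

x_1* = 9.2143, x_2* = 5.4603

The MRS is (3/4)·x_2/x_1. Set MRS = p_1/p_2.
Rearranging, p_2·x_2 = (4/3)·p_1·x_1. Substituting into the budget gives p_1·x_1·(1 + (4/3)) = m.
Demand: x_1*(p_1,p_2,m) = 3/7·m/p_1 and x_2* = 4/7·m/p_2.
At p_1=2, p_2=4.5, m=43: x_1* = 3/7·43/2 = 9.2143, x_2* = 5.4603.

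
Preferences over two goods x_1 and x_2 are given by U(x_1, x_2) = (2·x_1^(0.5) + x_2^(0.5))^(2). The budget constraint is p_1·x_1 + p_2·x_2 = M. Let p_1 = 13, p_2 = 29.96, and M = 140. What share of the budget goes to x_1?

share on x_1 = 0.9021

MU_x_1 ∝ 2·x_1^(-0.5), MU_x_2 ∝ x_2^(-0.5), so MRS = 2·(x_2/x_1)^(0.5) = p_1/p_2.
Hence x_2/x_1 = ((1/2)·p_1/p_2)^(1/(0.5)), i.e. raised to the 2 power.
With the ratio pinned down, the budget gives x_1* = M/(p_1 + p_2·(x_2/x_1)) and x_2* = (x_2/x_1)·x_1*.
Numerically x_2/x_1 = 0.04707, so x_1* = 140/(13 + 29.96·0.04707) = 9.7153 and x_2* = 0.04707·9.7153 = 0.4573.
Expenditure on x_1: 13·9.7153 = 126.2993; share = 0.9021.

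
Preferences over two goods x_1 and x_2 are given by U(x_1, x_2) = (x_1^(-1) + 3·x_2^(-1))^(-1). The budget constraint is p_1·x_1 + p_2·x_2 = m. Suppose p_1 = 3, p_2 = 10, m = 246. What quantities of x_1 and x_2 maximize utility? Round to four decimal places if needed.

x_1* = 19.7008, x_2* = 18.6898

MRS = MU_x_1/MU_x_2 = (1/3)·(x_2/x_1)^(2). Set equal to p_1/p_2.
Hence x_2/x_1 = (3·p_1/p_2)^(1/(2)), i.e. raised to the 0.5 power.
With the ratio pinned down, the budget gives x_1* = m/(p_1 + p_2·(x_2/x_1)) and x_2* = (x_2/x_1)·x_1*.
Numerically x_2/x_1 = 0.948683, so x_1* = 246/(3 + 10·0.948683) = 19.7008 and x_2* = 0.948683·19.7008 = 18.6898.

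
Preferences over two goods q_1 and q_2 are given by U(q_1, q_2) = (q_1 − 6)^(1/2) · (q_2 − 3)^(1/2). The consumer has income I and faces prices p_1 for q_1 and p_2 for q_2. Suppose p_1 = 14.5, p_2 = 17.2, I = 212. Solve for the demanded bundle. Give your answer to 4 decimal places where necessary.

q_1* = 8.531, q_2* = 5.1337

Substituting into the budget: q_1* = 6 + 0.5·(I − 6·p_1 − 3·p_2)/p_1, and q_2* = 3 + 0.5·(…)/p_2.
Discretionary income = 212 − 6·14.5 − 3·17.2 = 73.4; q_1* = 6 + 0.5·73.4/14.5 = 8.531; q_2* = 3 + 0.5·73.4/17.2 = 5.1337.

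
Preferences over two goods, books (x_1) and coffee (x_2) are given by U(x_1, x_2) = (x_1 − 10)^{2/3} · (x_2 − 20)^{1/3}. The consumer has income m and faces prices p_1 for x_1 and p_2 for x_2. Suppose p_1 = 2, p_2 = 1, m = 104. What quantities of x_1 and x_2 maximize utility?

MRS = 2·(x_2−20)/(x_1−10). Tangency with p_1/p_2 gives x_2−20 = (1/2)·(p_1/p_2)·(x_1−10).
Substituting into the budget: x_1* = 10 + 2/3·(m − 10·p_1 − 20·p_2)/p_1, and x_2* = 20 + 1/3·(…)/p_2.
Discretionary income = 104 − 10·2 − 20·1 = 64; x_1* = 10 + 2/3·64/2 = 31.3333; x_2* = 20 + 1/3·64/1 = 41.3333.

x_1* = 31.3333, x_2* = 41.3333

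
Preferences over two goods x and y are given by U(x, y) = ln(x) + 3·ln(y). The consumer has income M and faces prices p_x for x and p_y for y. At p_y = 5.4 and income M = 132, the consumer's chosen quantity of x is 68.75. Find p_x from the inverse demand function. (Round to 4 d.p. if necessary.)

Tangency: MRS = (1/3)·y/x = p_x/p_y.
So p_y·y = 3·p_x·x; combined with the budget, a share 0.25 of income goes to x.
Demand: x*(p_x,p_y,M) = 0.25·M/p_x and y* = 0.75·M/p_y.
Set x* = 68.75 in the demand function and solve for p_x: p_x = 0.48.

p_x = 0.48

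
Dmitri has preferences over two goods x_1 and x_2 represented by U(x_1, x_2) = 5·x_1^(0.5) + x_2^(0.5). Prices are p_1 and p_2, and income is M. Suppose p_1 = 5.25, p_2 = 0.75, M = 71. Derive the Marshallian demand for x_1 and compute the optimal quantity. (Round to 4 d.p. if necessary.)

x_1* = 10.5655

MRS = MU_x_1/MU_x_2 = 5·(x_2/x_1)^(0.5). Set equal to p_1/p_2.
Solve for the ratio: x_2/x_1 = [(1/5)·p_1/p_2]^(2).
With the ratio pinned down, the budget gives x_1* = M/(p_1 + p_2·(x_2/x_1)) and x_2* = (x_2/x_1)·x_1*.
Numerically x_2/x_1 = 1.96, so x_1* = 71/(5.25 + 0.75·1.96) = 10.5655.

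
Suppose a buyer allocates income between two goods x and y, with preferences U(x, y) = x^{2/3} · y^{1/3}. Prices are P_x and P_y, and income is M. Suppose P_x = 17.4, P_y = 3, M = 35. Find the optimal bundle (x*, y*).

MU_x/MU_y = (2/3·y)/(1/3·x); tangency sets this equal to P_x/P_y.
So 2/3·P_y·y = 1/3·P_x·x; combined with the budget, a share 2/3 of income goes to x.
Demand: x*(P_x,P_y,M) = 2/3·M/P_x and y* = 1/3·M/P_y.
At P_x=17.4, P_y=3, M=35: x* = 2/3·35/17.4 = 1.341, y* = 3.8889.

x* = 1.341, y* = 3.8889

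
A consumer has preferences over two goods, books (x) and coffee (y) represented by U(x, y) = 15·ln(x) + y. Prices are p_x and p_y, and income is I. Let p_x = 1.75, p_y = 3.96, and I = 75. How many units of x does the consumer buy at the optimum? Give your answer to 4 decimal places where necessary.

So x*(p_x,p_y) = 15·p_y/p_x, independent of income; and y* = (I − 15·p_y)/p_y.
At the given prices: x* = 15·3.96/1.75 = 33.9429.

x* = 33.9429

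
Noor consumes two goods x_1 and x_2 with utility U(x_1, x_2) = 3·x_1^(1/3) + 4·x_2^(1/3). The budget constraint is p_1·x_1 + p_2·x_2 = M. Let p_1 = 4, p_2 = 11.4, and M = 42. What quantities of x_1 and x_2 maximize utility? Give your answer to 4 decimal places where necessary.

MRS = MU_x_1/MU_x_2 = (3/4)·(x_2/x_1)^(2/3). Set equal to p_1/p_2.
Solve for the ratio: x_2/x_1 = [(4/3)·p_1/p_2]^(1.5).
With the ratio pinned down, the budget gives x_1* = M/(p_1 + p_2·(x_2/x_1)) and x_2* = (x_2/x_1)·x_1*.
Numerically x_2/x_1 = 0.319993, so x_1* = 42/(4 + 11.4·0.319993) = 5.4917 and x_2* = 0.319993·5.4917 = 1.7573.

x_1* = 5.4917, x_2* = 1.7573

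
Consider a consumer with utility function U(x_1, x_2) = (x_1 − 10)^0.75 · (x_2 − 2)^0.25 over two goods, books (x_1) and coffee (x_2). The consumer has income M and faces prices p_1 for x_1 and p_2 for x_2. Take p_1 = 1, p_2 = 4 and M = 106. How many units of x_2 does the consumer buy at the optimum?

x_2* = 7.5

Let x_1' = x_1−10, x_2' = x_2−2. MRS = 3·x_2'/x_1' = p_1/p_2.
Substituting into the budget: x_1* = 10 + 0.75·(M − 10·p_1 − 2·p_2)/p_1, and x_2* = 2 + 0.25·(…)/p_2.
Discretionary income = 106 − 10·1 − 2·4 = 88; x_2* = 2 + 0.25·88/4 = 7.5.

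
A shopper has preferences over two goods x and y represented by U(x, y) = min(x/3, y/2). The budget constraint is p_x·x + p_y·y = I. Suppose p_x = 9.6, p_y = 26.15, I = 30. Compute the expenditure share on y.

Demand: x*(p_x,p_y,I) = 3·I/(3·p_x + 2·p_y), y* = 2·I/(3·p_x + 2·p_y).
Here 3·9.6 + 2·26.15 = 81.1, giving x* = 1.1097 and y* = 0.7398.
Expenditure on y: 26.15·0.7398 = 19.3465; share = 0.6449.

share on y = 0.6449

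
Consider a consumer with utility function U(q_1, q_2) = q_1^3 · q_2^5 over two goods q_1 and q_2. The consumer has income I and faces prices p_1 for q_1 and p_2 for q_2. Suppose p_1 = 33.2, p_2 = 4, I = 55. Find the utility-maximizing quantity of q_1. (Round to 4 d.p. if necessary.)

Demand: q_1*(p_1,p_2,I) = 0.375·I/p_1 and q_2* = 0.625·I/p_2.
At p_1=33.2, p_2=4, I=55: q_1* = 0.375·55/33.2 = 0.6212.

q_1* = 0.6212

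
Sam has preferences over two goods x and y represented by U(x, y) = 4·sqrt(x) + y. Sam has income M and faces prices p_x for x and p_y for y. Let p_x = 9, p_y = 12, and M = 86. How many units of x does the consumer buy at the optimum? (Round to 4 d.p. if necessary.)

x* = 7.1111

Thus x* = (2·p_y/p_x)² — independent of M — with the rest of income spent on y.
Plugging in: x* = (2·12/9)² = 7.1111.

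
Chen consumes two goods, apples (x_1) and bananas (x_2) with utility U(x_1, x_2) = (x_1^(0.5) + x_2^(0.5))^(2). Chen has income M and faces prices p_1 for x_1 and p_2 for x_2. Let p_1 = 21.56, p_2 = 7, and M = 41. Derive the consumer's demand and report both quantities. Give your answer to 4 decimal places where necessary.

x_1* = 0.4661, x_2* = 4.4216

MRS = MU_x_1/MU_x_2 = (x_2/x_1)^(0.5). Set equal to p_1/p_2.
Solve for the ratio: x_2/x_1 = [p_1/p_2]^(2).
With the ratio pinned down, the budget gives x_1* = M/(p_1 + p_2·(x_2/x_1)) and x_2* = (x_2/x_1)·x_1*.
Numerically x_2/x_1 = 9.4864, so x_1* = 41/(21.56 + 7·9.4864) = 0.4661 and x_2* = 9.4864·0.4661 = 4.4216.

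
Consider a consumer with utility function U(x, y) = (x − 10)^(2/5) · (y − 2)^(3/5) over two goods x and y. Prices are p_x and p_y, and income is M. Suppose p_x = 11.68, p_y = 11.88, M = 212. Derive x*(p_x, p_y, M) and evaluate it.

After buying the subsistence bundle (10, 2), a share 0.4 of the remaining income goes to x: x* = 10 + 0.4·(M − 10p_x − 2p_y)/p_x.
Discretionary income = 212 − 10·11.68 − 2·11.88 = 71.44; x* = 10 + 0.4·71.44/11.68 = 12.4466.

x* = 12.4466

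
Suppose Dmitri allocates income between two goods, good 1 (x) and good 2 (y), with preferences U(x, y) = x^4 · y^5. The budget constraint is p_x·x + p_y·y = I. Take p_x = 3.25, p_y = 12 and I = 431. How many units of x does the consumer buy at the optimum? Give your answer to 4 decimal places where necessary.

x* = 58.9402

Demand: x*(p_x,p_y,I) = 4/9·I/p_x and y* = 5/9·I/p_y.
At p_x=3.25, p_y=12, I=431: x* = 4/9·431/3.25 = 58.9402.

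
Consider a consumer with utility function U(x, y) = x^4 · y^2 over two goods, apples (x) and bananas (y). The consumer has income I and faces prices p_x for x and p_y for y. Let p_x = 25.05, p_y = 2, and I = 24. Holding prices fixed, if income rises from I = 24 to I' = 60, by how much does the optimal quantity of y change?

Demand: x*(p_x,p_y,I) = 2/3·I/p_x and y* = 1/3·I/p_y.
At p_x=25.05, p_y=2, I=24: y* = 1/3·24/2 = 4.
At I' = 60: y* = 10. Change: 10 − 4 = 6.

Δy* = 6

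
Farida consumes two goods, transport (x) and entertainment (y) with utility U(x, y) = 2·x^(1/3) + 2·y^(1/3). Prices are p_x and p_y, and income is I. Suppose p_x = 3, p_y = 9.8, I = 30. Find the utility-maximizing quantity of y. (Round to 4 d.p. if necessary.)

y* = 1.0904

With the ratio pinned down, the budget gives x* = I/(p_x + p_y·(y/x)) and y* = (y/x)·x*.
Numerically y/x = 0.169372, so x* = 30/(3 + 9.8·0.169372) = 6.438 and y* = 0.169372·6.438 = 1.0904.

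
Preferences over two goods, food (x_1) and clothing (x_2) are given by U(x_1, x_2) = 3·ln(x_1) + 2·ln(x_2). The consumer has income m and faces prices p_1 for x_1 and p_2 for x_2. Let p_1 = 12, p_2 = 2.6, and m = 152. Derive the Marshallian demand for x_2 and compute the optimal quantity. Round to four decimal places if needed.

x_2* = 23.3846

At p_1=12, p_2=2.6, m=152: x_2* = 0.4·152/2.6 = 23.3846.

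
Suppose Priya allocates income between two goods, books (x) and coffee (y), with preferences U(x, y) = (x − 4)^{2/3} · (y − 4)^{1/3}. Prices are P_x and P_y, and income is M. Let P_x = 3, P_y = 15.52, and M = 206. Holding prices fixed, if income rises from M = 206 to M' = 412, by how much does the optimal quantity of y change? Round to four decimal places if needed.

Δy* = 4.4244

Let x' = x−4, y' = y−4. MRS = 2·y'/x' = P_x/P_y.
After buying the subsistence bundle (4, 4), a share 2/3 of the remaining income goes to x: x* = 4 + 2/3·(M − 4P_x − 4P_y)/P_x.
Discretionary income = 206 − 4·3 − 4·15.52 = 131.92; y* = 4 + 1/3·131.92/15.52 = 6.8333.
At M' = 412: y* = 11.2577. Change: 11.2577 − 6.8333 = 4.4244.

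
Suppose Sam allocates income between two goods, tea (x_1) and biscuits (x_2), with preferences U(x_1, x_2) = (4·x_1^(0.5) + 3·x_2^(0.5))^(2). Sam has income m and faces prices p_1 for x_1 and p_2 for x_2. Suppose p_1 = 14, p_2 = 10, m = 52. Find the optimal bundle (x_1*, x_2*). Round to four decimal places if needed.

x_1* = 2.0779, x_2* = 2.2909

With the ratio pinned down, the budget gives x_1* = m/(p_1 + p_2·(x_2/x_1)) and x_2* = (x_2/x_1)·x_1*.
Numerically x_2/x_1 = 1.1025, so x_1* = 52/(14 + 10·1.1025) = 2.0779 and x_2* = 1.1025·2.0779 = 2.2909.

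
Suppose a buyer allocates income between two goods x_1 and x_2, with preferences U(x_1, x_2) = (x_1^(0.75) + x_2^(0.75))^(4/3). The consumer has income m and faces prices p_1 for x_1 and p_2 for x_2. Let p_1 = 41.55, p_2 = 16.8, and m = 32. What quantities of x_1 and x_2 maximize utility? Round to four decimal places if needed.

With the ratio pinned down, the budget gives x_1* = m/(p_1 + p_2·(x_2/x_1)) and x_2* = (x_2/x_1)·x_1*.
Numerically x_2/x_1 = 37.415106, so x_1* = 32/(41.55 + 16.8·37.415106) = 0.0478 and x_2* = 37.415106·0.0478 = 1.7867.

x_1* = 0.0478, x_2* = 1.7867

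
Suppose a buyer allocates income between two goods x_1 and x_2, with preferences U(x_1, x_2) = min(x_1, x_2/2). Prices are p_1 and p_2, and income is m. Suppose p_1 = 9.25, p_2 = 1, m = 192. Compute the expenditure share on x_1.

Leontief preferences: the optimum is at the kink where x_1/1 = x_2/2, i.e. x_2 = 2·x_1.
Budget: p_1·x_1 + p_2·2·x_1 = m, so (p_1 + 2·p_2)·x_1 = m.
Demand: x_1*(p_1,p_2,m) = m/(p_1 + 2·p_2), x_2* = 2·m/(p_1 + 2·p_2).
Here 9.25 + 2·1 = 11.25, giving x_1* = 17.0667 and x_2* = 34.1333.
Expenditure on x_1: 9.25·17.0667 = 157.8667; share = 0.8222.

share on x_1 = 0.8222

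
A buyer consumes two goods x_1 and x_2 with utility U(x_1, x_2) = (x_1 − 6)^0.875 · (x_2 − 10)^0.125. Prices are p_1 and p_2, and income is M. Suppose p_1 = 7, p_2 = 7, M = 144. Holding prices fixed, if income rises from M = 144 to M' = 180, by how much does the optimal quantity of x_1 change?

Discretionary income = 144 − 6·7 − 10·7 = 32; x_1* = 6 + 0.875·32/7 = 10.
At M' = 180: x_1* = 14.5. Change: 14.5 − 10 = 4.5.

Δx_1* = 4.5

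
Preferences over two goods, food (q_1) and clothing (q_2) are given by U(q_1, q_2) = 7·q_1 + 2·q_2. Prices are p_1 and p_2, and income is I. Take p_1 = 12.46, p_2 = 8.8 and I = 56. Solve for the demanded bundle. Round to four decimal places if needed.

q_1* = 4.4944, q_2* = 0

Numerically: q_1* = 4.4944, q_2* = 0.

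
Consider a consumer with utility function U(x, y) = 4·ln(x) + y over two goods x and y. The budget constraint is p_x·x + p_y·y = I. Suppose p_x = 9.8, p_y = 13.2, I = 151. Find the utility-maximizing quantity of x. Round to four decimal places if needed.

MU_x = 4/x, MU_y = 1. Tangency: 4/x = p_x/p_y.
So x*(p_x,p_y) = 4·p_y/p_x, independent of income; and y* = (I − 4·p_y)/p_y.
At the given prices: x* = 4·13.2/9.8 = 5.3878.

x* = 5.3878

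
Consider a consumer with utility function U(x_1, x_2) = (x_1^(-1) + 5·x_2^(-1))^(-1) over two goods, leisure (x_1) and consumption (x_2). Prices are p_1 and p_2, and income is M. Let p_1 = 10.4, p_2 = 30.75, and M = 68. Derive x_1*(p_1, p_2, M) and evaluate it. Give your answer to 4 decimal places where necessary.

x_1* = 1.3495

MU_x_1 ∝ x_1^(-2), MU_x_2 ∝ 5·x_2^(-2), so MRS = (1/5)·(x_2/x_1)^(2) = p_1/p_2.
Solve for the ratio: x_2/x_1 = [5·p_1/p_2]^(0.5).
With the ratio pinned down, the budget gives x_1* = M/(p_1 + p_2·(x_2/x_1)) and x_2* = (x_2/x_1)·x_1*.
Numerically x_2/x_1 = 1.300406, so x_1* = 68/(10.4 + 30.75·1.300406) = 1.3495.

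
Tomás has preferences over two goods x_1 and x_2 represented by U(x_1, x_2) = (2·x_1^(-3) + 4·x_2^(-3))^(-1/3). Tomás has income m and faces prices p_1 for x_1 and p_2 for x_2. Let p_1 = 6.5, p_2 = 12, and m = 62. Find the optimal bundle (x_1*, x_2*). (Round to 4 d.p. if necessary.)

x_1* = 3.308, x_2* = 3.3748

MRS = MU_x_1/MU_x_2 = (1/2)·(x_2/x_1)^(4). Set equal to p_1/p_2.
Solve for the ratio: x_2/x_1 = [2·p_1/p_2]^(0.25).
With the ratio pinned down, the budget gives x_1* = m/(p_1 + p_2·(x_2/x_1)) and x_2* = (x_2/x_1)·x_1*.
Numerically x_2/x_1 = 1.020212, so x_1* = 62/(6.5 + 12·1.020212) = 3.308 and x_2* = 1.020212·3.308 = 3.3748.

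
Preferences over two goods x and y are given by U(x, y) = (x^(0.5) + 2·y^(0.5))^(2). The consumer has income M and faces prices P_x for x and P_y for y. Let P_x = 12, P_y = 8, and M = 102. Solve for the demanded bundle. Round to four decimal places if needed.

MRS = MU_x/MU_y = (1/2)·(y/x)^(0.5). Set equal to P_x/P_y.
Solve for the ratio: y/x = [2·P_x/P_y]^(2).
With the ratio pinned down, the budget gives x* = M/(P_x + P_y·(y/x)) and y* = (y/x)·x*.
Numerically y/x = 9, so x* = 102/(12 + 8·9) = 1.2143 and y* = 9·1.2143 = 10.9286.

x* = 1.2143, y* = 10.9286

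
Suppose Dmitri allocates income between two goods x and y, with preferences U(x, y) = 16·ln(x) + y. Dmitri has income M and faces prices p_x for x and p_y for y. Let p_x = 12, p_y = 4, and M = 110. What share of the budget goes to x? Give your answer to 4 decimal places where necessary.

share on x = 0.5818

Set MRS = p_x/p_y: (16/x)/1 = p_x/p_y.
So x*(p_x,p_y) = 16·p_y/p_x, independent of income; and y* = (M − 16·p_y)/p_y.
At the given prices: x* = 16·4/12 = 5.3333, and y* = 11.5.
Expenditure on x: 12·5.3333 = 64; share = 0.5818.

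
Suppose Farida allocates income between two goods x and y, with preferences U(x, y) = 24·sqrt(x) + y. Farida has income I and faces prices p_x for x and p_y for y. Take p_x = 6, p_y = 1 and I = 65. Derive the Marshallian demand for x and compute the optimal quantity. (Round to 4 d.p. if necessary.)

x* = 4

Set MRS = p_x/p_y: 12·x^(−1/2) = p_x/p_y.
Solve: √x = 12·p_y/p_x, so x*(p_x,p_y) = (12·p_y/p_x)², and y* = (I − p_x·x*)/p_y.
Plugging in: x* = (12·1/6)² = 4.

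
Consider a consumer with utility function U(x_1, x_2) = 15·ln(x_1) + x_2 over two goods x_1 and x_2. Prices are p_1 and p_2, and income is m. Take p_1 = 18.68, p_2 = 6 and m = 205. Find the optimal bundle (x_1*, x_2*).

x_1* = 4.818, x_2* = 19.1667

MU_x_1 = 15/x_1, MU_x_2 = 1. Tangency: 15/x_1 = p_1/p_2.
So x_1*(p_1,p_2) = 15·p_2/p_1, independent of income; and x_2* = (m − 15·p_2)/p_2.
At the given prices: x_1* = 15·6/18.68 = 4.818, and x_2* = 19.1667.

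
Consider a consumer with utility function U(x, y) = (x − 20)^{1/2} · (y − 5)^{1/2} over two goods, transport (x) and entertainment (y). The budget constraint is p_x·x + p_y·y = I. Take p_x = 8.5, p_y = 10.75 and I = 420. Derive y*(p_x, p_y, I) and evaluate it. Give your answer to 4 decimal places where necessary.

Let x' = x−20, y' = y−5. MRS = y'/x' = p_x/p_y.
Substituting into the budget: x* = 20 + 0.5·(I − 20·p_x − 5·p_y)/p_x, and y* = 5 + 0.5·(…)/p_y.
Discretionary income = 420 − 20·8.5 − 5·10.75 = 196.25; y* = 5 + 0.5·196.25/10.75 = 14.1279.

y* = 14.1279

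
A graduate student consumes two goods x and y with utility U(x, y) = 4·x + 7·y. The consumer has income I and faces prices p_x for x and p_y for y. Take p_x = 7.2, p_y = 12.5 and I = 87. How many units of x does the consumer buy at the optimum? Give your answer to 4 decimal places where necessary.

Perfect substitutes: compare marginal utility per dollar. 4/p_x vs 7/p_y → 0.5556 vs 0.56.
y gives more utility per dollar, so spend all income on y: y* = I/p_y, x* = 0.
Numerically: x* = 0, y* = 6.96.

x* = 0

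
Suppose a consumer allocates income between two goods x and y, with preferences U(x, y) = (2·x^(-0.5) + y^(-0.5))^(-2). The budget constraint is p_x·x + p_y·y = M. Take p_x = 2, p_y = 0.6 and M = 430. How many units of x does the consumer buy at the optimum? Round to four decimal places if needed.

x* = 151.2257

From the CES first-order condition, 2·(y/x)^(1.5) = p_x/p_y.
Hence y/x = ((1/2)·p_x/p_y)^(1/(1.5)), i.e. raised to the 2/3 power.
With the ratio pinned down, the budget gives x* = M/(p_x + p_y·(y/x)) and y* = (y/x)·x*.
Numerically y/x = 1.405721, so x* = 430/(2 + 0.6·1.405721) = 151.2257.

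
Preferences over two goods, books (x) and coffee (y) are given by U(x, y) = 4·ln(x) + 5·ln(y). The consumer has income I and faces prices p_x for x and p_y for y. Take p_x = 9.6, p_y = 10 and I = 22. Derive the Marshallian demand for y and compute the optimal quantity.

y* = 1.2222

Tangency: MRS = (4/5)·y/x = p_x/p_y.
Rearranging, p_y·y = (5/4)·p_x·x. Substituting into the budget gives p_x·x·(1 + (5/4)) = I.
Demand: x*(p_x,p_y,I) = 4/9·I/p_x and y* = 5/9·I/p_y.
At p_x=9.6, p_y=10, I=22: y* = 5/9·22/10 = 1.2222.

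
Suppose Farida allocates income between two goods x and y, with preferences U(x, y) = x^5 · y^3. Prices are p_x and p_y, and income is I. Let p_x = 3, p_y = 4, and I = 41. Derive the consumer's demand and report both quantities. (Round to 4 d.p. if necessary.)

x* = 8.5417, y* = 3.8438

At p_x=3, p_y=4, I=41: x* = 0.625·41/3 = 8.5417, y* = 3.8438.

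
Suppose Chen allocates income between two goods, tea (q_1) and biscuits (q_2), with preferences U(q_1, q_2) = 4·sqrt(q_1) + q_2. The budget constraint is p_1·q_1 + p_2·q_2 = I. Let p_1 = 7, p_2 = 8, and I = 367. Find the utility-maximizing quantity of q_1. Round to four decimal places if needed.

q_1* = 5.2245

Thus q_1* = (2·p_2/p_1)² — independent of I — with the rest of income spent on q_2.
Plugging in: q_1* = (2·8/7)² = 5.2245.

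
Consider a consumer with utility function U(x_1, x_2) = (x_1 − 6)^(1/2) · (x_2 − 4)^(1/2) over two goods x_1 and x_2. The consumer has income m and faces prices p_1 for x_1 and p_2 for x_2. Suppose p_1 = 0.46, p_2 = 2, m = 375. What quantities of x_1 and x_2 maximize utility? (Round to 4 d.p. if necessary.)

x_1* = 401.913, x_2* = 95.06

Let x_1' = x_1−6, x_2' = x_2−4. MRS = x_2'/x_1' = p_1/p_2.
Substituting into the budget: x_1* = 6 + 0.5·(m − 6·p_1 − 4·p_2)/p_1, and x_2* = 4 + 0.5·(…)/p_2.
Discretionary income = 375 − 6·0.46 − 4·2 = 364.24; x_1* = 6 + 0.5·364.24/0.46 = 401.913; x_2* = 4 + 0.5·364.24/2 = 95.06.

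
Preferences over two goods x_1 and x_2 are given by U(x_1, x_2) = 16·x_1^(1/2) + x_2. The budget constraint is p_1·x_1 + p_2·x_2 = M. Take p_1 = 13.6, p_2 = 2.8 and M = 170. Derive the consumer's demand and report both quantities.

Solve: √x_1 = 8·p_2/p_1, so x_1*(p_1,p_2) = (8·p_2/p_1)², and x_2* = (M − p_1·x_1*)/p_2.
Plugging in: x_1* = (8·2.8/13.6)² = 2.7128, x_2* = 47.5378.

x_1* = 2.7128, x_2* = 47.5378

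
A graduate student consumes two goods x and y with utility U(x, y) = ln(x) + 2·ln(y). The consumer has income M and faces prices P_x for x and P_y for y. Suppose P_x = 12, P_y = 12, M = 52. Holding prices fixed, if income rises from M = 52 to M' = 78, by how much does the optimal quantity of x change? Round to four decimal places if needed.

Demand: x*(P_x,P_y,M) = 1/3·M/P_x and y* = 2/3·M/P_y.
At P_x=12, P_y=12, M=52: x* = 1/3·52/12 = 1.4444.
At M' = 78: x* = 2.1667. Change: 2.1667 − 1.4444 = 0.7222.

Δx* = 0.7222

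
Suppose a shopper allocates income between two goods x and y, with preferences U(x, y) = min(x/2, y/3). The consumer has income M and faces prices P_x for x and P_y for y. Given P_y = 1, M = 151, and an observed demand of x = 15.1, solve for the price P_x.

Leontief preferences: the optimum is at the kink where x/2 = y/3, i.e. y = (3/2)·x.
Budget: P_x·x + P_y·(3/2)·x = M, so (2·P_x + 3·P_y)·x = 2·M.
Demand: x*(P_x,P_y,M) = 2·M/(2·P_x + 3·P_y), y* = 3·M/(2·P_x + 3·P_y).
Set x* = 15.1 in the demand function and solve for P_x: P_x = 8.5.

P_x = 8.5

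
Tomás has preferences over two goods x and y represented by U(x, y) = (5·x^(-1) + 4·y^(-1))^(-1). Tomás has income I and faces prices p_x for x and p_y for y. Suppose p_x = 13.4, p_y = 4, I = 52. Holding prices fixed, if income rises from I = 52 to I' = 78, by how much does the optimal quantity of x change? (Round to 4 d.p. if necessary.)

MRS = MU_x/MU_y = (5/4)·(y/x)^(2). Set equal to p_x/p_y.
Solve for the ratio: y/x = [(4/5)·p_x/p_y]^(0.5).
Substitute y = (y/x)·x into the budget: x* = I/(p_x + p_y·(y/x)).
Numerically y/x = 1.637071, so x* = 52/(13.4 + 4·1.637071) = 2.6067.
At I' = 78: x* = 3.9101. Change: 3.9101 − 2.6067 = 1.3034.

Δx* = 1.3034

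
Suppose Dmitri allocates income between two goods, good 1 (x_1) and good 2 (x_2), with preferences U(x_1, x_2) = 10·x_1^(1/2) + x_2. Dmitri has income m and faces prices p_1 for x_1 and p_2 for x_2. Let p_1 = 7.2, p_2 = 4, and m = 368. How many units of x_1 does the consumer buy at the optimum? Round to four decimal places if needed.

Utility is quasi-linear in x_2; the FOC for x_1 is 5/√x_1 = p_1/p_2.
Solve: √x_1 = 5·p_2/p_1, so x_1*(p_1,p_2) = (5·p_2/p_1)², and x_2* = (m − p_1·x_1*)/p_2.
Plugging in: x_1* = (5·4/7.2)² = 7.716.

x_1* = 7.716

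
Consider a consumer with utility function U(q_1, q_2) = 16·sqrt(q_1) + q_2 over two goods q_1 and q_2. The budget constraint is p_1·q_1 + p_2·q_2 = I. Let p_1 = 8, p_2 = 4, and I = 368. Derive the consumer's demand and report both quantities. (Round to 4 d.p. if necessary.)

Utility is quasi-linear in q_2; the FOC for q_1 is 8/√q_1 = p_1/p_2.
Thus q_1* = (8·p_2/p_1)² — independent of I — with the rest of income spent on q_2.
Plugging in: q_1* = (8·4/8)² = 16, q_2* = 60.

q_1* = 16, q_2* = 60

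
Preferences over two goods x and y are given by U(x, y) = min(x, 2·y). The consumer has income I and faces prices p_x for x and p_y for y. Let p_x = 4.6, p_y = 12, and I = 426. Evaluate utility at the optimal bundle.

Here 2·4.6 + 12 = 21.2, giving x* = 40.1887 and y* = 20.0943.
Utility at the optimum: U(40.1887, 20.0943) = 40.1887.

V = 40.1887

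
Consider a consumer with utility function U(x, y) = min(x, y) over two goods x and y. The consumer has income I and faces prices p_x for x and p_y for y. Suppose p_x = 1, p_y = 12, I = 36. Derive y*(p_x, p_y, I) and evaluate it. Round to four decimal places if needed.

y* = 2.7692

With perfect complements, no substitution: consume in ratio x:y = 1:1.
Budget: p_x·x + p_y·x = I, so (p_x + p_y)·x = I.
Demand: x*(p_x,p_y,I) = I/(p_x + p_y), y* = I/(p_x + p_y).
Here 1 + 12 = 13, giving y* = 2.7692.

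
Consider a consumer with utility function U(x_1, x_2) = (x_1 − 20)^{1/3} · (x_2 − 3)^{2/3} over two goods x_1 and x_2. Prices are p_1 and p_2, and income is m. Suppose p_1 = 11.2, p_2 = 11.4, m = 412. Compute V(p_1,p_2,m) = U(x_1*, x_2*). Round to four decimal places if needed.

MRS = (1/2)·(x_2−3)/(x_1−20). Tangency with p_1/p_2 gives x_2−3 = 2·(p_1/p_2)·(x_1−20).
Substituting into the budget: x_1* = 20 + 1/3·(m − 20·p_1 − 3·p_2)/p_1, and x_2* = 3 + 2/3·(…)/p_2.
Discretionary income = 412 − 20·11.2 − 3·11.4 = 153.8; x_1* = 20 + 1/3·153.8/11.2 = 24.5774; x_2* = 3 + 2/3·153.8/11.4 = 11.9942.
Utility at the optimum: U(24.5774, 11.9942) = 7.1809.

V = 7.1809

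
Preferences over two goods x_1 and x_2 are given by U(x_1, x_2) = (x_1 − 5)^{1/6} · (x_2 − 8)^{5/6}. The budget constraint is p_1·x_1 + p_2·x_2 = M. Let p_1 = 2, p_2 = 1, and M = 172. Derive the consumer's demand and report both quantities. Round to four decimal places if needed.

Let x_1' = x_1−5, x_2' = x_2−8. MRS = (1/5)·x_2'/x_1' = p_1/p_2.
After buying the subsistence bundle (5, 8), a share 1/6 of the remaining income goes to x_1: x_1* = 5 + 1/6·(M − 5p_1 − 8p_2)/p_1.
Discretionary income = 172 − 5·2 − 8·1 = 154; x_1* = 5 + 1/6·154/2 = 17.8333; x_2* = 8 + 5/6·154/1 = 136.3333.

x_1* = 17.8333, x_2* = 136.3333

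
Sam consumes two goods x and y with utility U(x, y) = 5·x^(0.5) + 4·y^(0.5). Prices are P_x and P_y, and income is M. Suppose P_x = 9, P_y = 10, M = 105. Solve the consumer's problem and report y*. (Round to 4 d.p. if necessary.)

y* = 3.8376

MU_x ∝ 5·x^(-0.5), MU_y ∝ 4·y^(-0.5), so MRS = (5/4)·(y/x)^(0.5) = P_x/P_y.
Hence y/x = ((4/5)·P_x/P_y)^(1/(0.5)), i.e. raised to the 2 power.
Substitute y = (y/x)·x into the budget: x* = M/(P_x + P_y·(y/x)).
Numerically y/x = 0.5184, so x* = 105/(9 + 10·0.5184) = 7.4027 and y* = 0.5184·7.4027 = 3.8376.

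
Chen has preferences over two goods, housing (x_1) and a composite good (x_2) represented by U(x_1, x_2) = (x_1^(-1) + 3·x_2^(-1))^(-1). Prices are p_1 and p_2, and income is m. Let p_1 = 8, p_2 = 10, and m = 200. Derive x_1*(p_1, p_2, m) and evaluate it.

MU_x_1 ∝ x_1^(-2), MU_x_2 ∝ 3·x_2^(-2), so MRS = (1/3)·(x_2/x_1)^(2) = p_1/p_2.
Hence x_2/x_1 = (3·p_1/p_2)^(1/(2)), i.e. raised to the 0.5 power.
With the ratio pinned down, the budget gives x_1* = m/(p_1 + p_2·(x_2/x_1)) and x_2* = (x_2/x_1)·x_1*.
Numerically x_2/x_1 = 1.549193, so x_1* = 200/(8 + 10·1.549193) = 8.5136.

x_1* = 8.5136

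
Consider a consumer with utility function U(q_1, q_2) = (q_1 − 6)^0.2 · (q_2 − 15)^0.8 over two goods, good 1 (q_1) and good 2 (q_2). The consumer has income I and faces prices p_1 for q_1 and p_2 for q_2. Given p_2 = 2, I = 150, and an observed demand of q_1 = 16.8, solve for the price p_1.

p_1 = 2

Let q_1' = q_1−6, q_2' = q_2−15. MRS = (1/4)·q_2'/q_1' = p_1/p_2.
After buying the subsistence bundle (6, 15), a share 0.2 of the remaining income goes to q_1: q_1* = 6 + 0.2·(I − 6p_1 − 15p_2)/p_1.
Set q_1* = 16.8 in the demand function and solve for p_1: p_1 = 2.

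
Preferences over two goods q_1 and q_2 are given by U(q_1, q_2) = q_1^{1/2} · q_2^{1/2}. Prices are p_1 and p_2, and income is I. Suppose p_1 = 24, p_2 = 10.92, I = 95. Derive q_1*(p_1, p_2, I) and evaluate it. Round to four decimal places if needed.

The MRS is q_2/q_1. Set MRS = p_1/p_2.
So 0.5·p_2·q_2 = 0.5·p_1·q_1; combined with the budget, a share 0.5 of income goes to q_1.
Demand: q_1*(p_1,p_2,I) = 0.5·I/p_1 and q_2* = 0.5·I/p_2.
At p_1=24, p_2=10.92, I=95: q_1* = 0.5·95/24 = 1.9792.

q_1* = 1.9792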